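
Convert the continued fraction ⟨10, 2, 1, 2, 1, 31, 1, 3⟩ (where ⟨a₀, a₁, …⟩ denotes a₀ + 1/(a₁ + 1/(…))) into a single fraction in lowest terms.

Collapse the nested fraction from the inside out:
Start with 3.
1 + 1/(3/1) = 1 + 1/3 = 4/3
31 + 1/(4/3) = 31 + 3/4 = 127/4
1 + 1/(127/4) = 1 + 4/127 = 131/127
2 + 1/(131/127) = 2 + 127/131 = 389/131
1 + 1/(389/131) = 1 + 131/389 = 520/389
2 + 1/(520/389) = 2 + 389/520 = 1429/520
10 + 1/(1429/520) = 10 + 520/1429 = 14810/1429

14810/1429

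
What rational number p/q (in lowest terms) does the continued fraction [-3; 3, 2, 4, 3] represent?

-271/100

Start with 3.
4 + 1/(3/1) = 4 + 1/3 = 13/3
2 + 1/(13/3) = 2 + 3/13 = 29/13
3 + 1/(29/13) = 3 + 13/29 = 100/29
-3 + 1/(100/29) = -3 + 29/100 = -271/100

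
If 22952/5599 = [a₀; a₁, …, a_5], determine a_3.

⌊22952/5599⌋ = 4, remainder 556
⌊5599/556⌋ = 10, remainder 39
⌊556/39⌋ = 14, remainder 10
⌊39/10⌋ = 3, remainder 9

3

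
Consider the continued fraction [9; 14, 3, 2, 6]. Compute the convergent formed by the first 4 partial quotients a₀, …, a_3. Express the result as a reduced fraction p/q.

Collapse the nested fraction from the inside out:
Start with 2.
3 + 1/(2/1) = 3 + 1/2 = 7/2
14 + 1/(7/2) = 14 + 2/7 = 100/7
9 + 1/(100/7) = 9 + 7/100 = 907/100

907/100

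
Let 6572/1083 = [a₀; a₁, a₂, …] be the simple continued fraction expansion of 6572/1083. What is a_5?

2

6572 = 6·1083 + 74, so a_0 = 6
1083 = 14·74 + 47, so a_1 = 14
74 = 1·47 + 27, so a_2 = 1
47 = 1·27 + 20, so a_3 = 1
27 = 1·20 + 7, so a_4 = 1
20 = 2·7 + 6, so a_5 = 2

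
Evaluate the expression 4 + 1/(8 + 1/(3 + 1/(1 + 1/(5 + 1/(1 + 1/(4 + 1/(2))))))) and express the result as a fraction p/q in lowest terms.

9837/2387

Work from the innermost term outward:
Start with 2.
4 + 1/(2/1) = 4 + 1/2 = 9/2
1 + 1/(9/2) = 1 + 2/9 = 11/9
5 + 1/(11/9) = 5 + 9/11 = 64/11
1 + 1/(64/11) = 1 + 11/64 = 75/64
3 + 1/(75/64) = 3 + 64/75 = 289/75
8 + 1/(289/75) = 8 + 75/289 = 2387/289
4 + 1/(2387/289) = 4 + 289/2387 = 9837/2387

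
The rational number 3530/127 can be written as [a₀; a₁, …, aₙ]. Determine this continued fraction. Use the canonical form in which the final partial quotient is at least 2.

3530 = 27·127 + 101, so a_0 = 27
127 = 1·101 + 26, so a_1 = 1
101 = 3·26 + 23, so a_2 = 3
26 = 1·23 + 3, so a_3 = 1
23 = 7·3 + 2, so a_4 = 7
3 = 1·2 + 1, so a_5 = 1
2 = 2·1 + 0, so a_6 = 2

[27; 1, 3, 1, 7, 1, 2]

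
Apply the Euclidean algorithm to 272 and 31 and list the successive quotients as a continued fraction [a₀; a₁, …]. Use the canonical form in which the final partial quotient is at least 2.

[8; 1, 3, 2, 3]

272 ÷ 31 → quotient 8, remainder 24
31 ÷ 24 → quotient 1, remainder 7
24 ÷ 7 → quotient 3, remainder 3
7 ÷ 3 → quotient 2, remainder 1
3 ÷ 1 → quotient 3, remainder 0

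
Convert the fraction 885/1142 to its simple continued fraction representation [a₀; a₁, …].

Repeatedly divide and take the remainder:
⌊885/1142⌋ = 0, remainder 885
⌊1142/885⌋ = 1, remainder 257
⌊885/257⌋ = 3, remainder 114
⌊257/114⌋ = 2, remainder 29
⌊114/29⌋ = 3, remainder 27
⌊29/27⌋ = 1, remainder 2
⌊27/2⌋ = 13, remainder 1
⌊2/1⌋ = 2, remainder 0

[0; 1, 3, 2, 3, 1, 13, 2]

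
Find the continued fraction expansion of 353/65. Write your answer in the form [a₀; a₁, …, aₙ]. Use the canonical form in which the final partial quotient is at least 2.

[5; 2, 3, 9]

Apply division with remainder until the remainder is 0:
353 = 5·65 + 28, so a_0 = 5
65 = 2·28 + 9, so a_1 = 2
28 = 3·9 + 1, so a_2 = 3
9 = 9·1 + 0, so a_3 = 9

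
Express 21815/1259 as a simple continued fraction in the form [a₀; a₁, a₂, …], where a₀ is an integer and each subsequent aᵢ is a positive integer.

Repeatedly divide and take the remainder:
⌊21815/1259⌋ = 17, remainder 412
⌊1259/412⌋ = 3, remainder 23
⌊412/23⌋ = 17, remainder 21
⌊23/21⌋ = 1, remainder 2
⌊21/2⌋ = 10, remainder 1
⌊2/1⌋ = 2, remainder 0

[17; 3, 17, 1, 10, 2]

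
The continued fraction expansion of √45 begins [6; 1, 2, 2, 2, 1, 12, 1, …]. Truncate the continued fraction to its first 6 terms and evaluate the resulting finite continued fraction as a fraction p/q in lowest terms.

161/24

a_0 = 6: 6/1
a_1 = 1: 7/1
a_2 = 2: 20/3
a_3 = 2: 47/7
a_4 = 2: 114/17
a_5 = 1: 161/24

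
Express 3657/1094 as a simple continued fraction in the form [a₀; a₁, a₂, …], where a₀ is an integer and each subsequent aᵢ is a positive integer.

[3; 2, 1, 11, 10, 3]

Apply division with remainder until the remainder is 0:
⌊3657/1094⌋ = 3, remainder 375
⌊1094/375⌋ = 2, remainder 344
⌊375/344⌋ = 1, remainder 31
⌊344/31⌋ = 11, remainder 3
⌊31/3⌋ = 10, remainder 1
⌊3/1⌋ = 3, remainder 0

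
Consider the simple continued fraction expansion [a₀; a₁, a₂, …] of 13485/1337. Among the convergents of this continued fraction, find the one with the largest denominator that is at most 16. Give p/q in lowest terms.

121/12

List convergents until the denominator exceeds the bound:
a_0 = 10: 10/1  (≤ bound)
a_1 = 11: 111/11  (≤ bound)
a_2 = 1: 121/12  (≤ bound)
a_3 = 1: 232/23  (> 16, stop)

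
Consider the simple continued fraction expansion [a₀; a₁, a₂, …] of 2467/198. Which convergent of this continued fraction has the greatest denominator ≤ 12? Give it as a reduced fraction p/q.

137/11

a_0 = 12: 12/1  (≤ bound)
a_1 = 2: 25/2  (≤ bound)
a_2 = 5: 137/11  (≤ bound)
a_3 = 1: 162/13  (> 12, stop)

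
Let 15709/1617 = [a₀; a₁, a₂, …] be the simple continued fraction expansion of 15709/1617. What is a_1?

Repeatedly divide and take the remainder:
⌊15709/1617⌋ = 9, remainder 1156
⌊1617/1156⌋ = 1, remainder 461

1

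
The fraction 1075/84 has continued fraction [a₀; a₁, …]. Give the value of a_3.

1

⌊1075/84⌋ = 12, remainder 67
⌊84/67⌋ = 1, remainder 17
⌊67/17⌋ = 3, remainder 16
⌊17/16⌋ = 1, remainder 1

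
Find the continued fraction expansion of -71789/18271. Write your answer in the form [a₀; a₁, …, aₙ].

[-4; 14, 9, 5, 2, 2, 1, 3]

-71789 ÷ 18271 → quotient -4, remainder 1295
18271 ÷ 1295 → quotient 14, remainder 141
1295 ÷ 141 → quotient 9, remainder 26
141 ÷ 26 → quotient 5, remainder 11
26 ÷ 11 → quotient 2, remainder 4
11 ÷ 4 → quotient 2, remainder 3
4 ÷ 3 → quotient 1, remainder 1
3 ÷ 1 → quotient 3, remainder 0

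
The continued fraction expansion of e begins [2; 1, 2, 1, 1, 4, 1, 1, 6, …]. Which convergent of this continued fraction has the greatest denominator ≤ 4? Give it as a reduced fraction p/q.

11/4

a_0 = 2: 2/1  (≤ bound)
a_1 = 1: 3/1  (≤ bound)
a_2 = 2: 8/3  (≤ bound)
a_3 = 1: 11/4  (≤ bound)
a_4 = 1: 19/7  (> 4, stop)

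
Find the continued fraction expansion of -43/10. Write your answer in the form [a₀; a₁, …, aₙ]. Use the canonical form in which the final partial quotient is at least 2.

[-5; 1, 2, 3]

-43 ÷ 10 → quotient -5, remainder 7
10 ÷ 7 → quotient 1, remainder 3
7 ÷ 3 → quotient 2, remainder 1
3 ÷ 1 → quotient 3, remainder 0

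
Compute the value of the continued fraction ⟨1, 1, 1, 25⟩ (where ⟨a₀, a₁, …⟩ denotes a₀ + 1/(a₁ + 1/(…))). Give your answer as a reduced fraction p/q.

a_0 = 1: 1/1
a_1 = 1: 2/1
a_2 = 1: 3/2
a_3 = 25: 77/51

77/51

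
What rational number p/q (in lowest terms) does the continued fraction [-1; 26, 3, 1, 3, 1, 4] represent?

Compute successive convergents:
a_0 = -1: -1/1
a_1 = 26: -25/26
a_2 = 3: -76/79
a_3 = 1: -101/105
a_4 = 3: -379/394
a_5 = 1: -480/499
a_6 = 4: -2299/2390

-2299/2390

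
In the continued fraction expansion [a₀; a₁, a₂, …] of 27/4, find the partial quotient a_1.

27 = 6·4 + 3, so a_0 = 6
4 = 1·3 + 1, so a_1 = 1

1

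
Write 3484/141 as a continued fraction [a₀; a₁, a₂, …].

[24; 1, 2, 2, 3, 1, 1, 2]

Apply division with remainder until the remainder is 0:
3484 = 24·141 + 100, so a_0 = 24
141 = 1·100 + 41, so a_1 = 1
100 = 2·41 + 18, so a_2 = 2
41 = 2·18 + 5, so a_3 = 2
18 = 3·5 + 3, so a_4 = 3
5 = 1·3 + 2, so a_5 = 1
3 = 1·2 + 1, so a_6 = 1
2 = 2·1 + 0, so a_7 = 2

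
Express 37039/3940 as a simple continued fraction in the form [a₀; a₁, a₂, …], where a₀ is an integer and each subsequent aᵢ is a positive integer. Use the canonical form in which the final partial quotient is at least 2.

⌊37039/3940⌋ = 9, remainder 1579
⌊3940/1579⌋ = 2, remainder 782
⌊1579/782⌋ = 2, remainder 15
⌊782/15⌋ = 52, remainder 2
⌊15/2⌋ = 7, remainder 1
⌊2/1⌋ = 2, remainder 0

[9; 2, 2, 52, 7, 2]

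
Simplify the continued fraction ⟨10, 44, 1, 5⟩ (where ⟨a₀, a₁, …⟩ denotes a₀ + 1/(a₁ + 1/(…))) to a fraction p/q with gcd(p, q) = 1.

a_0 = 10: 10/1
a_1 = 44: 441/44
a_2 = 1: 451/45
a_3 = 5: 2696/269

2696/269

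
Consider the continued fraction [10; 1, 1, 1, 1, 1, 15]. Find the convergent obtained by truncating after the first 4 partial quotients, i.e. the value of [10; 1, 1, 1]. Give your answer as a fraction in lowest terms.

Build up convergents one term at a time:
a_0 = 10: 10/1
a_1 = 1: 11/1
a_2 = 1: 21/2
a_3 = 1: 32/3

32/3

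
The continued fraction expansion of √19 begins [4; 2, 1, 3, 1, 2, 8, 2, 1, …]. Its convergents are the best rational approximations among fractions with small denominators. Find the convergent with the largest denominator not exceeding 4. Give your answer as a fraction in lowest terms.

a_0 = 4: 4/1  (≤ bound)
a_1 = 2: 9/2  (≤ bound)
a_2 = 1: 13/3  (≤ bound)
a_3 = 3: 48/11  (> 4, stop)

13/3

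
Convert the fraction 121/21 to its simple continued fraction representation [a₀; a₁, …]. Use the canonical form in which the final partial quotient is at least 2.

121 ÷ 21 → quotient 5, remainder 16
21 ÷ 16 → quotient 1, remainder 5
16 ÷ 5 → quotient 3, remainder 1
5 ÷ 1 → quotient 5, remainder 0

[5; 1, 3, 5]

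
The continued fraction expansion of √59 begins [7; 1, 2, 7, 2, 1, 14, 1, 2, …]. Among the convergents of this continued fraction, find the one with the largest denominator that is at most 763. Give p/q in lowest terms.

530/69

a_0 = 7: 7/1  (≤ bound)
a_1 = 1: 8/1  (≤ bound)
a_2 = 2: 23/3  (≤ bound)
a_3 = 7: 169/22  (≤ bound)
a_4 = 2: 361/47  (≤ bound)
a_5 = 1: 530/69  (≤ bound)
a_6 = 14: 7781/1013  (> 763, stop)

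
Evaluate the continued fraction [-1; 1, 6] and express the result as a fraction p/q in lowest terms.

-1/7

a_0 = -1: -1/1
a_1 = 1: 0/1
a_2 = 6: -1/7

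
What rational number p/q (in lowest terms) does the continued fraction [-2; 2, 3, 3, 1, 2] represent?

-130/83

Build up convergents one term at a time:
a_0 = -2: -2/1
a_1 = 2: -3/2
a_2 = 3: -11/7
a_3 = 3: -36/23
a_4 = 1: -47/30
a_5 = 2: -130/83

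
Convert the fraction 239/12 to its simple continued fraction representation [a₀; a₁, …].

[19; 1, 11]

239 = 19·12 + 11, so a_0 = 19
12 = 1·11 + 1, so a_1 = 1
11 = 11·1 + 0, so a_2 = 11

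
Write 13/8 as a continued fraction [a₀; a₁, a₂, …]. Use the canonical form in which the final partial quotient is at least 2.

[1; 1, 1, 1, 2]

13 = 1·8 + 5, so a_0 = 1
8 = 1·5 + 3, so a_1 = 1
5 = 1·3 + 2, so a_2 = 1
3 = 1·2 + 1, so a_3 = 1
2 = 2·1 + 0, so a_4 = 2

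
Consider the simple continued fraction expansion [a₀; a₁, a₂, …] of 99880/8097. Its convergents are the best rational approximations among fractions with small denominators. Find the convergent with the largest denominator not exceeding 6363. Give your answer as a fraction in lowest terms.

7833/635

List convergents until the denominator exceeds the bound:
a_0 = 12: 12/1  (≤ bound)
a_1 = 2: 25/2  (≤ bound)
a_2 = 1: 37/3  (≤ bound)
a_3 = 52: 1949/158  (≤ bound)
a_4 = 3: 5884/477  (≤ bound)
a_5 = 1: 7833/635  (≤ bound)
a_6 = 12: 99880/8097  (> 6363, stop)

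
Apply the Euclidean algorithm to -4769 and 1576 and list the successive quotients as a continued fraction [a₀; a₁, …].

[-4; 1, 37, 2, 3, 1, 1, 2]

Run the Euclidean algorithm, recording each quotient:
-4769 ÷ 1576 → quotient -4, remainder 1535
1576 ÷ 1535 → quotient 1, remainder 41
1535 ÷ 41 → quotient 37, remainder 18
41 ÷ 18 → quotient 2, remainder 5
18 ÷ 5 → quotient 3, remainder 3
5 ÷ 3 → quotient 1, remainder 2
3 ÷ 2 → quotient 1, remainder 1
2 ÷ 1 → quotient 2, remainder 0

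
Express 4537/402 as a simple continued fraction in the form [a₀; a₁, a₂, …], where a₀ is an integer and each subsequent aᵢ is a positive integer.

[11; 3, 2, 57]

4537 ÷ 402 → quotient 11, remainder 115
402 ÷ 115 → quotient 3, remainder 57
115 ÷ 57 → quotient 2, remainder 1
57 ÷ 1 → quotient 57, remainder 0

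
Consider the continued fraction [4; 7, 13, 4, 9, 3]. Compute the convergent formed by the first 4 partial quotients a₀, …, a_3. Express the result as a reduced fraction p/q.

1553/375

Start with 4.
13 + 1/(4/1) = 13 + 1/4 = 53/4
7 + 1/(53/4) = 7 + 4/53 = 375/53
4 + 1/(375/53) = 4 + 53/375 = 1553/375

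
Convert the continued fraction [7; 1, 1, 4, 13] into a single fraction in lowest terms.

899/119

Start with 13.
4 + 1/(13/1) = 4 + 1/13 = 53/13
1 + 1/(53/13) = 1 + 13/53 = 66/53
1 + 1/(66/53) = 1 + 53/66 = 119/66
7 + 1/(119/66) = 7 + 66/119 = 899/119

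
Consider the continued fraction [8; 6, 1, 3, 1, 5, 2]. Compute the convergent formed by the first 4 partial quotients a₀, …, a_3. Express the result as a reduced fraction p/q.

220/27

Start with 3.
1 + 1/(3/1) = 1 + 1/3 = 4/3
6 + 1/(4/3) = 6 + 3/4 = 27/4
8 + 1/(27/4) = 8 + 4/27 = 220/27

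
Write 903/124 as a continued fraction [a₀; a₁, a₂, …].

[7; 3, 1, 1, 5, 3]

⌊903/124⌋ = 7, remainder 35
⌊124/35⌋ = 3, remainder 19
⌊35/19⌋ = 1, remainder 16
⌊19/16⌋ = 1, remainder 3
⌊16/3⌋ = 5, remainder 1
⌊3/1⌋ = 3, remainder 0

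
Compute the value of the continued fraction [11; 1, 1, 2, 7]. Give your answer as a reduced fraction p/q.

Compute successive convergents:
a_0 = 11: 11/1
a_1 = 1: 12/1
a_2 = 1: 23/2
a_3 = 2: 58/5
a_4 = 7: 429/37

429/37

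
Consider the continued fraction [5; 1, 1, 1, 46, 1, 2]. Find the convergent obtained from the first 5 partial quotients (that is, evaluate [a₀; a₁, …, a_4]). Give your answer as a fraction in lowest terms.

793/140

Start with 46.
1 + 1/(46/1) = 1 + 1/46 = 47/46
1 + 1/(47/46) = 1 + 46/47 = 93/47
1 + 1/(93/47) = 1 + 47/93 = 140/93
5 + 1/(140/93) = 5 + 93/140 = 793/140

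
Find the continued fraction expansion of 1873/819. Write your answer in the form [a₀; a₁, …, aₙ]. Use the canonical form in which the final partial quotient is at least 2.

[2; 3, 2, 16, 3, 2]

1873 ÷ 819 → quotient 2, remainder 235
819 ÷ 235 → quotient 3, remainder 114
235 ÷ 114 → quotient 2, remainder 7
114 ÷ 7 → quotient 16, remainder 2
7 ÷ 2 → quotient 3, remainder 1
2 ÷ 1 → quotient 2, remainder 0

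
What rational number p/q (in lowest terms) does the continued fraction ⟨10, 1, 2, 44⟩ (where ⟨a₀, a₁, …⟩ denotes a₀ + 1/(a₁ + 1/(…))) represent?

a_0 = 10: 10/1
a_1 = 1: 11/1
a_2 = 2: 32/3
a_3 = 44: 1419/133

1419/133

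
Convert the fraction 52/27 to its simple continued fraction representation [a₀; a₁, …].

⌊52/27⌋ = 1, remainder 25
⌊27/25⌋ = 1, remainder 2
⌊25/2⌋ = 12, remainder 1
⌊2/1⌋ = 2, remainder 0

[1; 1, 12, 2]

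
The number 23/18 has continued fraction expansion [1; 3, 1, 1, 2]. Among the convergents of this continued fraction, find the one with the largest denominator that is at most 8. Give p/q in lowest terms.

9/7

a_0 = 1: 1/1  (≤ bound)
a_1 = 3: 4/3  (≤ bound)
a_2 = 1: 5/4  (≤ bound)
a_3 = 1: 9/7  (≤ bound)
a_4 = 2: 23/18  (> 8, stop)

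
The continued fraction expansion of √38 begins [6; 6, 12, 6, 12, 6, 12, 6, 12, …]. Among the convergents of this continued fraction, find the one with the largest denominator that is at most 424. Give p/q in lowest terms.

a_0 = 6: 6/1  (≤ bound)
a_1 = 6: 37/6  (≤ bound)
a_2 = 12: 450/73  (≤ bound)
a_3 = 6: 2737/444  (> 424, stop)

450/73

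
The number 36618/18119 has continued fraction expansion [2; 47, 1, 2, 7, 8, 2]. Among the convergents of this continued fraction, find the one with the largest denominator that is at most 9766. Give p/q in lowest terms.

List convergents until the denominator exceeds the bound:
a_0 = 2: 2/1  (≤ bound)
a_1 = 47: 95/47  (≤ bound)
a_2 = 1: 97/48  (≤ bound)
a_3 = 2: 289/143  (≤ bound)
a_4 = 7: 2120/1049  (≤ bound)
a_5 = 8: 17249/8535  (≤ bound)
a_6 = 2: 36618/18119  (> 9766, stop)

17249/8535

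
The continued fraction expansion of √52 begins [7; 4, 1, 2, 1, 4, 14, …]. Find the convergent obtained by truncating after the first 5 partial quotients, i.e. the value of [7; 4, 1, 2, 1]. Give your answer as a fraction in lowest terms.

a_0 = 7: 7/1
a_1 = 4: 29/4
a_2 = 1: 36/5
a_3 = 2: 101/14
a_4 = 1: 137/19

137/19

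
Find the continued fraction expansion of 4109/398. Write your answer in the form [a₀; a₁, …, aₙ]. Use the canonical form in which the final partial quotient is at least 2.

[10; 3, 11, 1, 2, 1, 2]

4109 = 10·398 + 129, so a_0 = 10
398 = 3·129 + 11, so a_1 = 3
129 = 11·11 + 8, so a_2 = 11
11 = 1·8 + 3, so a_3 = 1
8 = 2·3 + 2, so a_4 = 2
3 = 1·2 + 1, so a_5 = 1
2 = 2·1 + 0, so a_6 = 2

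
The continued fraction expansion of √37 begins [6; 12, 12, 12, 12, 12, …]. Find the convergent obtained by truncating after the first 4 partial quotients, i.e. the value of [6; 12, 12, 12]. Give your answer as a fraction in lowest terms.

Start with 12.
12 + 1/(12/1) = 12 + 1/12 = 145/12
12 + 1/(145/12) = 12 + 12/145 = 1752/145
6 + 1/(1752/145) = 6 + 145/1752 = 10657/1752

10657/1752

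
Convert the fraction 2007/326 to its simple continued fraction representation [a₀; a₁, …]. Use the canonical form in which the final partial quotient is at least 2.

Run the Euclidean algorithm, recording each quotient:
2007 ÷ 326 → quotient 6, remainder 51
326 ÷ 51 → quotient 6, remainder 20
51 ÷ 20 → quotient 2, remainder 11
20 ÷ 11 → quotient 1, remainder 9
11 ÷ 9 → quotient 1, remainder 2
9 ÷ 2 → quotient 4, remainder 1
2 ÷ 1 → quotient 2, remainder 0

[6; 6, 2, 1, 1, 4, 2]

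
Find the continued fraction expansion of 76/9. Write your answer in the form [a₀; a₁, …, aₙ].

76 ÷ 9 → quotient 8, remainder 4
9 ÷ 4 → quotient 2, remainder 1
4 ÷ 1 → quotient 4, remainder 0

[8; 2, 4]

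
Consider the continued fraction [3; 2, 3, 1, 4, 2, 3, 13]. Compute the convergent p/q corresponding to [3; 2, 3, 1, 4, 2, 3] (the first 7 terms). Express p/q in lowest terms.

1129/328

Compute successive convergents:
a_0 = 3: 3/1
a_1 = 2: 7/2
a_2 = 3: 24/7
a_3 = 1: 31/9
a_4 = 4: 148/43
a_5 = 2: 327/95
a_6 = 3: 1129/328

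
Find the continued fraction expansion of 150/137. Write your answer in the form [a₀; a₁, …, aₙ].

150 ÷ 137 → quotient 1, remainder 13
137 ÷ 13 → quotient 10, remainder 7
13 ÷ 7 → quotient 1, remainder 6
7 ÷ 6 → quotient 1, remainder 1
6 ÷ 1 → quotient 6, remainder 0

[1; 10, 1, 1, 6]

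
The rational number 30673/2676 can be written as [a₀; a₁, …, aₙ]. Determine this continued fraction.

[11; 2, 6, 8, 12, 2]

Apply division with remainder until the remainder is 0:
⌊30673/2676⌋ = 11, remainder 1237
⌊2676/1237⌋ = 2, remainder 202
⌊1237/202⌋ = 6, remainder 25
⌊202/25⌋ = 8, remainder 2
⌊25/2⌋ = 12, remainder 1
⌊2/1⌋ = 2, remainder 0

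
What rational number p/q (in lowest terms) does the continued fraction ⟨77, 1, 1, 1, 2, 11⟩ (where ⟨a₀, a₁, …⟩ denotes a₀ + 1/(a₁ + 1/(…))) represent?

7064/91

Work from the innermost term outward:
Start with 11.
2 + 1/(11/1) = 2 + 1/11 = 23/11
1 + 1/(23/11) = 1 + 11/23 = 34/23
1 + 1/(34/23) = 1 + 23/34 = 57/34
1 + 1/(57/34) = 1 + 34/57 = 91/57
77 + 1/(91/57) = 77 + 57/91 = 7064/91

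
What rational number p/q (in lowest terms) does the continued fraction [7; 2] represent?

Build up convergents one term at a time:
a_0 = 7: 7/1
a_1 = 2: 15/2

15/2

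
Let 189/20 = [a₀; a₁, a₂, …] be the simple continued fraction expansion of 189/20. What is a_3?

189 = 9·20 + 9, so a_0 = 9
20 = 2·9 + 2, so a_1 = 2
9 = 4·2 + 1, so a_2 = 4
2 = 2·1 + 0, so a_3 = 2

2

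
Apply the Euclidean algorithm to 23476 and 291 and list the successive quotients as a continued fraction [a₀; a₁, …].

[80; 1, 2, 15, 1, 5]

Run the Euclidean algorithm, recording each quotient:
23476 = 80·291 + 196, so a_0 = 80
291 = 1·196 + 95, so a_1 = 1
196 = 2·95 + 6, so a_2 = 2
95 = 15·6 + 5, so a_3 = 15
6 = 1·5 + 1, so a_4 = 1
5 = 5·1 + 0, so a_5 = 5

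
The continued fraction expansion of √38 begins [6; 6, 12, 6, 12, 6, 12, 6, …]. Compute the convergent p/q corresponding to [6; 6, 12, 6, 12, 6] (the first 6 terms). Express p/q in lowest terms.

202501/32850

Start with 6.
12 + 1/(6/1) = 12 + 1/6 = 73/6
6 + 1/(73/6) = 6 + 6/73 = 444/73
12 + 1/(444/73) = 12 + 73/444 = 5401/444
6 + 1/(5401/444) = 6 + 444/5401 = 32850/5401
6 + 1/(32850/5401) = 6 + 5401/32850 = 202501/32850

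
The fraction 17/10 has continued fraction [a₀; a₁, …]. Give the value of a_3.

3

Apply division with remainder until the remainder is 0:
⌊17/10⌋ = 1, remainder 7
⌊10/7⌋ = 1, remainder 3
⌊7/3⌋ = 2, remainder 1
⌊3/1⌋ = 3, remainder 0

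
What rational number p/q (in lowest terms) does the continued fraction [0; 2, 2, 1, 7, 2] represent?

49/115

a_0 = 0: 0/1
a_1 = 2: 1/2
a_2 = 2: 2/5
a_3 = 1: 3/7
a_4 = 7: 23/54
a_5 = 2: 49/115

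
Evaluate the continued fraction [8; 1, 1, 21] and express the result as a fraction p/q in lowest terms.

a_0 = 8: 8/1
a_1 = 1: 9/1
a_2 = 1: 17/2
a_3 = 21: 366/43

366/43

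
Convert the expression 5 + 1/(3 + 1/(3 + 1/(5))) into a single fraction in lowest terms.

281/53

Start with 5.
3 + 1/(5/1) = 3 + 1/5 = 16/5
3 + 1/(16/5) = 3 + 5/16 = 53/16
5 + 1/(53/16) = 5 + 16/53 = 281/53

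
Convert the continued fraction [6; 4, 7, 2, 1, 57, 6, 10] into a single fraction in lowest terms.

Work from the innermost term outward:
Start with 10.
6 + 1/(10/1) = 6 + 1/10 = 61/10
57 + 1/(61/10) = 57 + 10/61 = 3487/61
1 + 1/(3487/61) = 1 + 61/3487 = 3548/3487
2 + 1/(3548/3487) = 2 + 3487/3548 = 10583/3548
7 + 1/(10583/3548) = 7 + 3548/10583 = 77629/10583
4 + 1/(77629/10583) = 4 + 10583/77629 = 321099/77629
6 + 1/(321099/77629) = 6 + 77629/321099 = 2004223/321099

2004223/321099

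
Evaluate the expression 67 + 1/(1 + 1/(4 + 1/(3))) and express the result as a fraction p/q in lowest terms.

1085/16

Build up convergents one term at a time:
a_0 = 67: 67/1
a_1 = 1: 68/1
a_2 = 4: 339/5
a_3 = 3: 1085/16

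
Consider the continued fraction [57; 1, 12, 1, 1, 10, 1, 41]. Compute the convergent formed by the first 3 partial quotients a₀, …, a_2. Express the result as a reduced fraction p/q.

753/13

a_0 = 57: 57/1
a_1 = 1: 58/1
a_2 = 12: 753/13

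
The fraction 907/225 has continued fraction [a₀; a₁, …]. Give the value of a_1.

907 = 4·225 + 7, so a_0 = 4
225 = 32·7 + 1, so a_1 = 32

32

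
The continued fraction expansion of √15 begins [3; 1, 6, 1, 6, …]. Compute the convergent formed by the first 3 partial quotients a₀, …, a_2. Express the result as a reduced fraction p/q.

27/7

Start with 6.
1 + 1/(6/1) = 1 + 1/6 = 7/6
3 + 1/(7/6) = 3 + 6/7 = 27/7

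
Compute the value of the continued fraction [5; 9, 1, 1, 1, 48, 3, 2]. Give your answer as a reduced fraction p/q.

a_0 = 5: 5/1
a_1 = 9: 46/9
a_2 = 1: 51/10
a_3 = 1: 97/19
a_4 = 1: 148/29
a_5 = 48: 7201/1411
a_6 = 3: 21751/4262
a_7 = 2: 50703/9935

50703/9935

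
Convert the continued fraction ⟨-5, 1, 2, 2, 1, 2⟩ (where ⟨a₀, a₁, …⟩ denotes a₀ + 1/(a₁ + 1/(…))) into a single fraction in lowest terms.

Start with 2.
1 + 1/(2/1) = 1 + 1/2 = 3/2
2 + 1/(3/2) = 2 + 2/3 = 8/3
2 + 1/(8/3) = 2 + 3/8 = 19/8
1 + 1/(19/8) = 1 + 8/19 = 27/19
-5 + 1/(27/19) = -5 + 19/27 = -116/27

-116/27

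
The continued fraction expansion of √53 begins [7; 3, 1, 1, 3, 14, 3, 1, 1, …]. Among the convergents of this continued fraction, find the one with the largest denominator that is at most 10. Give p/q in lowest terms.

51/7

List convergents until the denominator exceeds the bound:
a_0 = 7: 7/1  (≤ bound)
a_1 = 3: 22/3  (≤ bound)
a_2 = 1: 29/4  (≤ bound)
a_3 = 1: 51/7  (≤ bound)
a_4 = 3: 182/25  (> 10, stop)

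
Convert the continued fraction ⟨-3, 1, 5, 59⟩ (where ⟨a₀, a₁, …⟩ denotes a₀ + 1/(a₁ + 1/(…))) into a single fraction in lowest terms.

Work from the innermost term outward:
Start with 59.
5 + 1/(59/1) = 5 + 1/59 = 296/59
1 + 1/(296/59) = 1 + 59/296 = 355/296
-3 + 1/(355/296) = -3 + 296/355 = -769/355

-769/355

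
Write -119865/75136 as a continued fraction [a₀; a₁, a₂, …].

-119865 = -2·75136 + 30407, so a_0 = -2
75136 = 2·30407 + 14322, so a_1 = 2
30407 = 2·14322 + 1763, so a_2 = 2
14322 = 8·1763 + 218, so a_3 = 8
1763 = 8·218 + 19, so a_4 = 8
218 = 11·19 + 9, so a_5 = 11
19 = 2·9 + 1, so a_6 = 2
9 = 9·1 + 0, so a_7 = 9

[-2; 2, 2, 8, 8, 11, 2, 9]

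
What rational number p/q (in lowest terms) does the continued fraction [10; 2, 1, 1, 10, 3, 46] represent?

78981/7597

a_0 = 10: 10/1
a_1 = 2: 21/2
a_2 = 1: 31/3
a_3 = 1: 52/5
a_4 = 10: 551/53
a_5 = 3: 1705/164
a_6 = 46: 78981/7597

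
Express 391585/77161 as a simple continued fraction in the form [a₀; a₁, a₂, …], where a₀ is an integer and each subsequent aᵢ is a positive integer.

[5; 13, 2, 1, 6, 7, 13, 3]

Apply division with remainder until the remainder is 0:
391585 = 5·77161 + 5780, so a_0 = 5
77161 = 13·5780 + 2021, so a_1 = 13
5780 = 2·2021 + 1738, so a_2 = 2
2021 = 1·1738 + 283, so a_3 = 1
1738 = 6·283 + 40, so a_4 = 6
283 = 7·40 + 3, so a_5 = 7
40 = 13·3 + 1, so a_6 = 13
3 = 3·1 + 0, so a_7 = 3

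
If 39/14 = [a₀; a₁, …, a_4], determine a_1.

39 ÷ 14 → quotient 2, remainder 11
14 ÷ 11 → quotient 1, remainder 3

1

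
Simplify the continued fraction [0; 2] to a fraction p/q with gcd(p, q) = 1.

1/2

Start with 2.
0 + 1/(2/1) = 0 + 1/2 = 1/2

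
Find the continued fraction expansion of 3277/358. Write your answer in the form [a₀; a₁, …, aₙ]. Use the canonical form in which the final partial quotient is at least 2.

3277 ÷ 358 → quotient 9, remainder 55
358 ÷ 55 → quotient 6, remainder 28
55 ÷ 28 → quotient 1, remainder 27
28 ÷ 27 → quotient 1, remainder 1
27 ÷ 1 → quotient 27, remainder 0

[9; 6, 1, 1, 27]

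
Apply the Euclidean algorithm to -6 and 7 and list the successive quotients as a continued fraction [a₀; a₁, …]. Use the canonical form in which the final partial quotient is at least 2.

Run the Euclidean algorithm, recording each quotient:
⌊-6/7⌋ = -1, remainder 1
⌊7/1⌋ = 7, remainder 0

[-1; 7]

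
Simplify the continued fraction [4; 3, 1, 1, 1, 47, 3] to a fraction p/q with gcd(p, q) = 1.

Compute successive convergents:
a_0 = 4: 4/1
a_1 = 3: 13/3
a_2 = 1: 17/4
a_3 = 1: 30/7
a_4 = 1: 47/11
a_5 = 47: 2239/524
a_6 = 3: 6764/1583

6764/1583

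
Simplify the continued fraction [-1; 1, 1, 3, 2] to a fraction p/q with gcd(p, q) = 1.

-7/16

Build up convergents one term at a time:
a_0 = -1: -1/1
a_1 = 1: 0/1
a_2 = 1: -1/2
a_3 = 3: -3/7
a_4 = 2: -7/16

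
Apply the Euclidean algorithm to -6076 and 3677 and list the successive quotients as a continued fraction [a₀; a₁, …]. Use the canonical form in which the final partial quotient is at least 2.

Repeatedly divide and take the remainder:
-6076 ÷ 3677 → quotient -2, remainder 1278
3677 ÷ 1278 → quotient 2, remainder 1121
1278 ÷ 1121 → quotient 1, remainder 157
1121 ÷ 157 → quotient 7, remainder 22
157 ÷ 22 → quotient 7, remainder 3
22 ÷ 3 → quotient 7, remainder 1
3 ÷ 1 → quotient 3, remainder 0

[-2; 2, 1, 7, 7, 7, 3]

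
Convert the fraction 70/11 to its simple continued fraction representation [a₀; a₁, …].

[6; 2, 1, 3]

Repeatedly divide and take the remainder:
70 = 6·11 + 4, so a_0 = 6
11 = 2·4 + 3, so a_1 = 2
4 = 1·3 + 1, so a_2 = 1
3 = 3·1 + 0, so a_3 = 3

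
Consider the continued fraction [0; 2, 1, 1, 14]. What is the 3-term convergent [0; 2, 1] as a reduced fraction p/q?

1/3

Build up convergents one term at a time:
a_0 = 0: 0/1
a_1 = 2: 1/2
a_2 = 1: 1/3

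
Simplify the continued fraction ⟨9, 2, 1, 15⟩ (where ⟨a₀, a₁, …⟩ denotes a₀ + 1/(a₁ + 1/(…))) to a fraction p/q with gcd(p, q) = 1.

Collapse the nested fraction from the inside out:
Start with 15.
1 + 1/(15/1) = 1 + 1/15 = 16/15
2 + 1/(16/15) = 2 + 15/16 = 47/16
9 + 1/(47/16) = 9 + 16/47 = 439/47

439/47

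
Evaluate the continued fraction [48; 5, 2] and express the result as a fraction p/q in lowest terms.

530/11

Start with 2.
5 + 1/(2/1) = 5 + 1/2 = 11/2
48 + 1/(11/2) = 48 + 2/11 = 530/11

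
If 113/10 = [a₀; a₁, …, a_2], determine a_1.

3

113 ÷ 10 → quotient 11, remainder 3
10 ÷ 3 → quotient 3, remainder 1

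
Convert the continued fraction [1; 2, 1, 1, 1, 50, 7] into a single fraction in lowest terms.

a_0 = 1: 1/1
a_1 = 2: 3/2
a_2 = 1: 4/3
a_3 = 1: 7/5
a_4 = 1: 11/8
a_5 = 50: 557/405
a_6 = 7: 3910/2843

3910/2843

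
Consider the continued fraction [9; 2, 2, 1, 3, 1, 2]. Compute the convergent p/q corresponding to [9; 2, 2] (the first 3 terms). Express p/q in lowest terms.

a_0 = 9: 9/1
a_1 = 2: 19/2
a_2 = 2: 47/5

47/5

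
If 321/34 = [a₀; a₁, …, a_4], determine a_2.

3

Run the Euclidean algorithm, recording each quotient:
321 = 9·34 + 15, so a_0 = 9
34 = 2·15 + 4, so a_1 = 2
15 = 3·4 + 3, so a_2 = 3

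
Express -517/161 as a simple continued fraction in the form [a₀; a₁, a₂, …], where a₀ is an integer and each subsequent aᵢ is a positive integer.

[-4; 1, 3, 1, 2, 1, 3, 2]

-517 ÷ 161 → quotient -4, remainder 127
161 ÷ 127 → quotient 1, remainder 34
127 ÷ 34 → quotient 3, remainder 25
34 ÷ 25 → quotient 1, remainder 9
25 ÷ 9 → quotient 2, remainder 7
9 ÷ 7 → quotient 1, remainder 2
7 ÷ 2 → quotient 3, remainder 1
2 ÷ 1 → quotient 2, remainder 0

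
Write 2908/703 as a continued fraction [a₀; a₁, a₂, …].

Apply division with remainder until the remainder is 0:
2908 ÷ 703 → quotient 4, remainder 96
703 ÷ 96 → quotient 7, remainder 31
96 ÷ 31 → quotient 3, remainder 3
31 ÷ 3 → quotient 10, remainder 1
3 ÷ 1 → quotient 3, remainder 0

[4; 7, 3, 10, 3]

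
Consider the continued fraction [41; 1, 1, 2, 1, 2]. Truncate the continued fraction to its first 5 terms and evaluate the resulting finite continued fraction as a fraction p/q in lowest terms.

Collapse the nested fraction from the inside out:
Start with 1.
2 + 1/(1/1) = 2 + 1/1 = 3/1
1 + 1/(3/1) = 1 + 1/3 = 4/3
1 + 1/(4/3) = 1 + 3/4 = 7/4
41 + 1/(7/4) = 41 + 4/7 = 291/7

291/7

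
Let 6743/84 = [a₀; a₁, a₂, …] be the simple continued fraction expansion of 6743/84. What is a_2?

1

⌊6743/84⌋ = 80, remainder 23
⌊84/23⌋ = 3, remainder 15
⌊23/15⌋ = 1, remainder 8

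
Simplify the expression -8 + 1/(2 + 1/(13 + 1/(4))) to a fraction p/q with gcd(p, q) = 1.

Start with 4.
13 + 1/(4/1) = 13 + 1/4 = 53/4
2 + 1/(53/4) = 2 + 4/53 = 110/53
-8 + 1/(110/53) = -8 + 53/110 = -827/110

-827/110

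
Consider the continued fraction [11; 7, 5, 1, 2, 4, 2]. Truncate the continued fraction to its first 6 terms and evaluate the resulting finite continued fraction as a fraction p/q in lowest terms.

5915/531

a_0 = 11: 11/1
a_1 = 7: 78/7
a_2 = 5: 401/36
a_3 = 1: 479/43
a_4 = 2: 1359/122
a_5 = 4: 5915/531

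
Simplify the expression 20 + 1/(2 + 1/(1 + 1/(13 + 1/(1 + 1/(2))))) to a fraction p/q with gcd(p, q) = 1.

Start with 2.
1 + 1/(2/1) = 1 + 1/2 = 3/2
13 + 1/(3/2) = 13 + 2/3 = 41/3
1 + 1/(41/3) = 1 + 3/41 = 44/41
2 + 1/(44/41) = 2 + 41/44 = 129/44
20 + 1/(129/44) = 20 + 44/129 = 2624/129

2624/129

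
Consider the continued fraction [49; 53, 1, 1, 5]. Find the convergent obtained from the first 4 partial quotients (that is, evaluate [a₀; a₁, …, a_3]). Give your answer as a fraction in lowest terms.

a_0 = 49: 49/1
a_1 = 53: 2598/53
a_2 = 1: 2647/54
a_3 = 1: 5245/107

5245/107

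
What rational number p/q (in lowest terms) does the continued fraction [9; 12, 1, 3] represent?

a_0 = 9: 9/1
a_1 = 12: 109/12
a_2 = 1: 118/13
a_3 = 3: 463/51

463/51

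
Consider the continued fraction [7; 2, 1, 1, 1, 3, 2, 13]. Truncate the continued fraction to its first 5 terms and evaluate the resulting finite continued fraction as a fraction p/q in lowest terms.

59/8

a_0 = 7: 7/1
a_1 = 2: 15/2
a_2 = 1: 22/3
a_3 = 1: 37/5
a_4 = 1: 59/8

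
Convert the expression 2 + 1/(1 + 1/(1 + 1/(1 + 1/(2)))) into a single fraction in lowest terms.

21/8

Build up convergents one term at a time:
a_0 = 2: 2/1
a_1 = 1: 3/1
a_2 = 1: 5/2
a_3 = 1: 8/3
a_4 = 2: 21/8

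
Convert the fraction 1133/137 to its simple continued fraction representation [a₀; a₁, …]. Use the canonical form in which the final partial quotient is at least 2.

1133 ÷ 137 → quotient 8, remainder 37
137 ÷ 37 → quotient 3, remainder 26
37 ÷ 26 → quotient 1, remainder 11
26 ÷ 11 → quotient 2, remainder 4
11 ÷ 4 → quotient 2, remainder 3
4 ÷ 3 → quotient 1, remainder 1
3 ÷ 1 → quotient 3, remainder 0

[8; 3, 1, 2, 2, 1, 3]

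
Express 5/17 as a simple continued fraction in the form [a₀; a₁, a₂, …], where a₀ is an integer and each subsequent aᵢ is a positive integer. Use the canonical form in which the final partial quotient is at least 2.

[0; 3, 2, 2]

5 ÷ 17 → quotient 0, remainder 5
17 ÷ 5 → quotient 3, remainder 2
5 ÷ 2 → quotient 2, remainder 1
2 ÷ 1 → quotient 2, remainder 0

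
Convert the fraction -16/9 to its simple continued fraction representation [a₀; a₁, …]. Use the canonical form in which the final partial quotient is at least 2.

[-2; 4, 2]

Apply division with remainder until the remainder is 0:
⌊-16/9⌋ = -2, remainder 2
⌊9/2⌋ = 4, remainder 1
⌊2/1⌋ = 2, remainder 0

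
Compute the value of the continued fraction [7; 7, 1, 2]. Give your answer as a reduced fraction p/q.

164/23

Start with 2.
1 + 1/(2/1) = 1 + 1/2 = 3/2
7 + 1/(3/2) = 7 + 2/3 = 23/3
7 + 1/(23/3) = 7 + 3/23 = 164/23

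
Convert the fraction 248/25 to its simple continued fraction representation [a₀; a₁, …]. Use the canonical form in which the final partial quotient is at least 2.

248 = 9·25 + 23, so a_0 = 9
25 = 1·23 + 2, so a_1 = 1
23 = 11·2 + 1, so a_2 = 11
2 = 2·1 + 0, so a_3 = 2

[9; 1, 11, 2]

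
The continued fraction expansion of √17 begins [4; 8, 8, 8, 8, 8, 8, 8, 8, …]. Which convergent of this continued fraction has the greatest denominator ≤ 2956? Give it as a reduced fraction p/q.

2177/528

a_0 = 4: 4/1  (≤ bound)
a_1 = 8: 33/8  (≤ bound)
a_2 = 8: 268/65  (≤ bound)
a_3 = 8: 2177/528  (≤ bound)
a_4 = 8: 17684/4289  (> 2956, stop)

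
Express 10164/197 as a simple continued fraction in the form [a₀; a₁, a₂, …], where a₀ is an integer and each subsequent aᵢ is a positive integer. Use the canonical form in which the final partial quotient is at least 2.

[51; 1, 1, 2, 6, 6]

10164 ÷ 197 → quotient 51, remainder 117
197 ÷ 117 → quotient 1, remainder 80
117 ÷ 80 → quotient 1, remainder 37
80 ÷ 37 → quotient 2, remainder 6
37 ÷ 6 → quotient 6, remainder 1
6 ÷ 1 → quotient 6, remainder 0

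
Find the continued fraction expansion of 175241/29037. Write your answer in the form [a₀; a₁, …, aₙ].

Run the Euclidean algorithm, recording each quotient:
175241 ÷ 29037 → quotient 6, remainder 1019
29037 ÷ 1019 → quotient 28, remainder 505
1019 ÷ 505 → quotient 2, remainder 9
505 ÷ 9 → quotient 56, remainder 1
9 ÷ 1 → quotient 9, remainder 0

[6; 28, 2, 56, 9]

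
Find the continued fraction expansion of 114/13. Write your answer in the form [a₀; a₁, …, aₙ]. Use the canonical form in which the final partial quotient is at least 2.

[8; 1, 3, 3]

114 ÷ 13 → quotient 8, remainder 10
13 ÷ 10 → quotient 1, remainder 3
10 ÷ 3 → quotient 3, remainder 1
3 ÷ 1 → quotient 3, remainder 0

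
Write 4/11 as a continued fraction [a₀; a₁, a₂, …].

[0; 2, 1, 3]

⌊4/11⌋ = 0, remainder 4
⌊11/4⌋ = 2, remainder 3
⌊4/3⌋ = 1, remainder 1
⌊3/1⌋ = 3, remainder 0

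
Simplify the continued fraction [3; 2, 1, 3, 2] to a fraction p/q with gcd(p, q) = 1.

84/25

Start with 2.
3 + 1/(2/1) = 3 + 1/2 = 7/2
1 + 1/(7/2) = 1 + 2/7 = 9/7
2 + 1/(9/7) = 2 + 7/9 = 25/9
3 + 1/(25/9) = 3 + 9/25 = 84/25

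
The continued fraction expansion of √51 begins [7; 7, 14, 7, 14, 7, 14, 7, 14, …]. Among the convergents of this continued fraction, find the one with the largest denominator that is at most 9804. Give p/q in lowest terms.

a_0 = 7: 7/1  (≤ bound)
a_1 = 7: 50/7  (≤ bound)
a_2 = 14: 707/99  (≤ bound)
a_3 = 7: 4999/700  (≤ bound)
a_4 = 14: 70693/9899  (> 9804, stop)

4999/700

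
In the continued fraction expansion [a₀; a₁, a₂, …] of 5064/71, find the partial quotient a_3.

2

⌊5064/71⌋ = 71, remainder 23
⌊71/23⌋ = 3, remainder 2
⌊23/2⌋ = 11, remainder 1
⌊2/1⌋ = 2, remainder 0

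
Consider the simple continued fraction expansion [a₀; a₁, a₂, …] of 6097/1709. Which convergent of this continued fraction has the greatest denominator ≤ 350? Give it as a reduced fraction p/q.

List convergents until the denominator exceeds the bound:
a_0 = 3: 3/1  (≤ bound)
a_1 = 1: 4/1  (≤ bound)
a_2 = 1: 7/2  (≤ bound)
a_3 = 3: 25/7  (≤ bound)
a_4 = 5: 132/37  (≤ bound)
a_5 = 46: 6097/1709  (> 350, stop)

132/37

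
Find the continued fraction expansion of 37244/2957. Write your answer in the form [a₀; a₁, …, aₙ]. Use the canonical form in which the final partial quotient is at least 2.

37244 ÷ 2957 → quotient 12, remainder 1760
2957 ÷ 1760 → quotient 1, remainder 1197
1760 ÷ 1197 → quotient 1, remainder 563
1197 ÷ 563 → quotient 2, remainder 71
563 ÷ 71 → quotient 7, remainder 66
71 ÷ 66 → quotient 1, remainder 5
66 ÷ 5 → quotient 13, remainder 1
5 ÷ 1 → quotient 5, remainder 0

[12; 1, 1, 2, 7, 1, 13, 5]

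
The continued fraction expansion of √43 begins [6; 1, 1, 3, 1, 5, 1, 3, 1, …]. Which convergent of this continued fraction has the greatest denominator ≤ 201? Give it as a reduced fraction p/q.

a_0 = 6: 6/1  (≤ bound)
a_1 = 1: 7/1  (≤ bound)
a_2 = 1: 13/2  (≤ bound)
a_3 = 3: 46/7  (≤ bound)
a_4 = 1: 59/9  (≤ bound)
a_5 = 5: 341/52  (≤ bound)
a_6 = 1: 400/61  (≤ bound)
a_7 = 3: 1541/235  (> 201, stop)

400/61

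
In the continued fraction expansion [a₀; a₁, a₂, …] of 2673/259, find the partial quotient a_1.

Repeatedly divide and take the remainder:
2673 ÷ 259 → quotient 10, remainder 83
259 ÷ 83 → quotient 3, remainder 10

3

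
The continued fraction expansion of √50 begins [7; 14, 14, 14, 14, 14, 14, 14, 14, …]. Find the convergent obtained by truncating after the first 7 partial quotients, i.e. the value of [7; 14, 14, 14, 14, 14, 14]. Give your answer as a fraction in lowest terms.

54608393/7722793

a_0 = 7: 7/1
a_1 = 14: 99/14
a_2 = 14: 1393/197
a_3 = 14: 19601/2772
a_4 = 14: 275807/39005
a_5 = 14: 3880899/548842
a_6 = 14: 54608393/7722793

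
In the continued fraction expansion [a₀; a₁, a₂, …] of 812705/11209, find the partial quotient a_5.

7

812705 ÷ 11209 → quotient 72, remainder 5657
11209 ÷ 5657 → quotient 1, remainder 5552
5657 ÷ 5552 → quotient 1, remainder 105
5552 ÷ 105 → quotient 52, remainder 92
105 ÷ 92 → quotient 1, remainder 13
92 ÷ 13 → quotient 7, remainder 1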